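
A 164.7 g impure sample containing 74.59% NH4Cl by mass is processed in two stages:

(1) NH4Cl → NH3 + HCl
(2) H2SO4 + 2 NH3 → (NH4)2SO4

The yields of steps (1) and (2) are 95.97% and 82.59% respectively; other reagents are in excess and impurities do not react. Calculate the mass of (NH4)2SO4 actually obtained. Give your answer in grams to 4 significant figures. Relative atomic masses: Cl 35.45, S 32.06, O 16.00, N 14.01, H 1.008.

120.3 g

Pure NH4Cl = 164.7 × 0.7459 = 122.85 g.
M(NH4Cl) = 14.01 + 4(1.008) + 35.45 = 53.492 g/mol.
M((NH4)2SO4) = 2(14.01) + 8(1.008) + 32.06 + 4(16.00) = 132.144 g/mol.
n(NH4Cl) = 122.85 / 53.492 = 2.2966 mol.
Step 1 (NH4Cl:NH3 = 1:1): theoretical n(NH3) = 2.2966 mol; at 95.97% yield, n(NH3) = 2.2040 mol.
Step 2 (NH3:(NH4)2SO4 = 2:1): theoretical n((NH4)2SO4) = 1.1020 mol, so theoretical mass = 1.1020 × 132.144 = 145.63 g.
At 82.59% yield, actual mass of (NH4)2SO4 = 145.63 × 0.8259 = 120.27 g.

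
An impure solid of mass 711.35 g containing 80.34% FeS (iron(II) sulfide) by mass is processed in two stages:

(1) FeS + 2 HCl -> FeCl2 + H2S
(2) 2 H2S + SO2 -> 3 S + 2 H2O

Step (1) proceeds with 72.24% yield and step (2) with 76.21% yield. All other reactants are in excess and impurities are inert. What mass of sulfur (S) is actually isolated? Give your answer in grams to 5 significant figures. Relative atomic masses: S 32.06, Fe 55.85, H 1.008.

172.12 g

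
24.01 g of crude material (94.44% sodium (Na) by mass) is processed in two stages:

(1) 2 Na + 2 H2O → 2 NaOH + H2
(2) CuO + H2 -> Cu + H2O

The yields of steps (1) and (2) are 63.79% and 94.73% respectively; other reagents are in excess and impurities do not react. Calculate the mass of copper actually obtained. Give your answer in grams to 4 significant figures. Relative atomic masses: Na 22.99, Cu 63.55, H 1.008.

Pure Na = 24.01 × 0.9444 = 22.675 g.
M(Na) = 22.99 g/mol.
M(Cu) = 63.55 g/mol.
n(Na) = 22.675 / 22.99 = 0.98630 mol.
Step 1 (Na:H2 = 2:1): theoretical n(H2) = 0.49315 mol; at 63.79% yield, n(H2) = 0.31458 mol.
Step 2 (H2:Cu = 1:1): theoretical n(Cu) = 0.31458 mol, so theoretical mass = 0.31458 × 63.55 = 19.992 g.
At 94.73% yield, actual mass of Cu = 19.992 × 0.9473 = 18.938 g.

18.94 g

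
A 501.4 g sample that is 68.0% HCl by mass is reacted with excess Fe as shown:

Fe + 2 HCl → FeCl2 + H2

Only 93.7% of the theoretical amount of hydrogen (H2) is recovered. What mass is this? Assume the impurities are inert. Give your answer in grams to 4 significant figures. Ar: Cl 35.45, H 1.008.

8.833 g

Pure HCl available = 501.4 g × 0.680 = 340.95 g.
M(HCl) = 1.008 + 35.45 = 36.458 g/mol.
M(H2) = 2(1.008) = 2.016 g/mol.
n(HCl) = 340.95 g / 36.458 g/mol = 9.3519 mol.
From the equation the HCl:H2 mole ratio is 2:1, so n(H2) = 9.3519 × 1/2 = 4.6760 mol.
Mass of H2 = 4.6760 mol × 2.016 g/mol = 9.4267 g.
Actual mass collected = 9.4267 g × 0.937 = 8.8328 g.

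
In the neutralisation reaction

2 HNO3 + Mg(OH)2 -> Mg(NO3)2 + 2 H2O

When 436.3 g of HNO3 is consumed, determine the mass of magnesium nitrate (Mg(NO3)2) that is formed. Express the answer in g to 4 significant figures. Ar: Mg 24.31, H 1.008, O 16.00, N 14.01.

513.5 g

M(HNO3) = 1.008 + 14.01 + 3(16.00) = 63.018 g/mol.
M(Mg(NO3)2) = 24.31 + 2(14.01) + 6(16.00) = 148.33 g/mol.
n(HNO3) = 436.30 g / 63.018 g/mol = 6.9234 mol.
From the equation the HNO3:Mg(NO3)2 mole ratio is 2:1, so n(Mg(NO3)2) = 6.9234 × 1/2 = 3.4617 mol.
Mass of Mg(NO3)2 = 3.4617 mol × 148.33 g/mol = 513.48 g.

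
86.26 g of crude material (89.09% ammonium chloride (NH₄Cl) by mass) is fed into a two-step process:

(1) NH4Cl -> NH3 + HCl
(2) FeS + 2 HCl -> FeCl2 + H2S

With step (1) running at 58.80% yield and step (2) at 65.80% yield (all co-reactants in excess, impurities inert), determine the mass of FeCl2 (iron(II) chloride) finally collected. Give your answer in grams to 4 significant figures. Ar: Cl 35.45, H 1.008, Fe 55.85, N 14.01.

35.23 g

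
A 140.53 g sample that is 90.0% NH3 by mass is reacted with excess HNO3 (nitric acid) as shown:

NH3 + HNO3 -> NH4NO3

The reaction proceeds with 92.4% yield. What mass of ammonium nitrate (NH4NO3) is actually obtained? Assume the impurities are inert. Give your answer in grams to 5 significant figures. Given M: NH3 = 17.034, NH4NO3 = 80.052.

549.21 g

Pure NH3 available = 140.53 g × 0.900 = 126.477 g.
n(NH3) = 126.477 g / 17.034 g/mol = 7.42497 mol.
From the equation the NH3:NH4NO3 mole ratio is 1:1, so n(NH4NO3) = 7.42497 × 1/1 = 7.42497 mol.
Mass of NH4NO3 = 7.42497 mol × 80.052 g/mol = 594.384 g.
Actual mass collected = 594.384 g × 0.924 = 549.211 g.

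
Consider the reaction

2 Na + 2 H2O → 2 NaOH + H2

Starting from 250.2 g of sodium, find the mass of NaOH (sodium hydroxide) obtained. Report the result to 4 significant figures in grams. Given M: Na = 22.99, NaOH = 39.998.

435.3 g

n(Na) = 250.20 g / 22.99 g/mol = 10.883 mol.
From the equation the Na:NaOH mole ratio is 2:2, so n(NaOH) = 10.883 × 2/2 = 10.883 mol.
Mass of NaOH = 10.883 mol × 39.998 g/mol = 435.30 g.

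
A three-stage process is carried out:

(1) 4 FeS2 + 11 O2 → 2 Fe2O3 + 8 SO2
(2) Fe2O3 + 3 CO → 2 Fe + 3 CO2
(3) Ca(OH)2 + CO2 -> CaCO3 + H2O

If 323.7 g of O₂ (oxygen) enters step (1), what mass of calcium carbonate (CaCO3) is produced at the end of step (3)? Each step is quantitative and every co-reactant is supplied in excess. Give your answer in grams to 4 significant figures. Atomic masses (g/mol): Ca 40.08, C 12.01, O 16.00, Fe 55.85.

552.3 g

M(O2) = 2(16.00) = 32.00 g/mol.
M(CaCO3) = 40.08 + 12.01 + 3(16.00) = 100.09 g/mol.
n(O2) = 323.7 / 32.00 = 10.116 mol.
Reaction (1): O2→Fe2O3 ratio 11:2 ⇒ n(Fe2O3) = 1.8392 mol.
Reaction (2): Fe2O3→CO2 ratio 1:3 ⇒ n(CO2) = 5.5176 mol.
Reaction (3): CO2→CaCO3 ratio 1:1 ⇒ n(CaCO3) = 5.5176 mol.
Mass of CaCO3 = 5.5176 × 100.09 = 552.26 g.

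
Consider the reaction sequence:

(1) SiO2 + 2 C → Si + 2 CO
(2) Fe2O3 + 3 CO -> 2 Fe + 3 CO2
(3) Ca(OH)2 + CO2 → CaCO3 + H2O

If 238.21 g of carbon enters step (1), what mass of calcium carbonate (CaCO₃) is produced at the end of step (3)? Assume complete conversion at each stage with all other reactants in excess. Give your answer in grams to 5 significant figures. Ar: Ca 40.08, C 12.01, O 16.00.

1985.2 g

M(C) = 12.01 g/mol.
M(CaCO3) = 40.08 + 12.01 + 3(16.00) = 100.09 g/mol.
n(C) = 238.21 / 12.01 = 19.8343 mol.
Reaction (1): C→CO ratio 2:2 ⇒ n(CO) = 19.8343 mol.
Reaction (2): CO→CO2 ratio 3:3 ⇒ n(CO2) = 19.8343 mol.
Reaction (3): CO2→CaCO3 ratio 1:1 ⇒ n(CaCO3) = 19.8343 mol.
Mass of CaCO3 = 19.8343 × 100.09 = 1985.22 g.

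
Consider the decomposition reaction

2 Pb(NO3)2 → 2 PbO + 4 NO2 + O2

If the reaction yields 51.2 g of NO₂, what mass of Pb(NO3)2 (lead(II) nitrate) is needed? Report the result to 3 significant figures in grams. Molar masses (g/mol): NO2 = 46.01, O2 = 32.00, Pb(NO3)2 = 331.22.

184 g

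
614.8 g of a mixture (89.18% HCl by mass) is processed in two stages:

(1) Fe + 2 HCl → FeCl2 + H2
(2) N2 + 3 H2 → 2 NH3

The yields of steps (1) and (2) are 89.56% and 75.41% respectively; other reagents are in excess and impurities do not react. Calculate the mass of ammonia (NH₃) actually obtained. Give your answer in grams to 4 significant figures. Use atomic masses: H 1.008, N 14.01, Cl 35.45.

57.67 g

Pure HCl = 614.8 × 0.8918 = 548.28 g.
M(HCl) = 1.008 + 35.45 = 36.458 g/mol.
M(NH3) = 14.01 + 3(1.008) = 17.034 g/mol.
n(HCl) = 548.28 / 36.458 = 15.039 mol.
Step 1 (HCl:H2 = 2:1): theoretical n(H2) = 7.5193 mol; at 89.56% yield, n(H2) = 6.7343 mol.
Step 2 (H2:NH3 = 3:2): theoretical n(NH3) = 4.4895 mol, so theoretical mass = 4.4895 × 17.034 = 76.475 g.
At 75.41% yield, actual mass of NH3 = 76.475 × 0.7541 = 57.670 g.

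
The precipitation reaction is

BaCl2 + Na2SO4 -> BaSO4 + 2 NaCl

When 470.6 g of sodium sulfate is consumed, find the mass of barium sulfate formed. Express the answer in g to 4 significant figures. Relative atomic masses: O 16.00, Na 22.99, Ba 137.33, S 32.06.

773.3 g

M(Na2SO4) = 2(22.99) + 32.06 + 4(16.00) = 142.04 g/mol.
M(BaSO4) = 137.33 + 32.06 + 4(16.00) = 233.39 g/mol.
n(Na2SO4) = 470.60 g / 142.04 g/mol = 3.3132 mol.
From the equation the Na2SO4:BaSO4 mole ratio is 1:1, so n(BaSO4) = 3.3132 × 1/1 = 3.3132 mol.
Mass of BaSO4 = 3.3132 mol × 233.39 g/mol = 773.26 g.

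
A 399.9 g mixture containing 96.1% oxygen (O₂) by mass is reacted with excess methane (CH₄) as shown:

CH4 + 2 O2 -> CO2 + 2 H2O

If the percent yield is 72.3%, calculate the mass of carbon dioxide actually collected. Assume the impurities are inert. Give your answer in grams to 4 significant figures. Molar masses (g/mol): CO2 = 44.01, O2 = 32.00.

Pure O2 available = 399.9 g × 0.961 = 384.30 g.
n(O2) = 384.30 g / 32.00 g/mol = 12.009 mol.
From the equation the O2:CO2 mole ratio is 2:1, so n(CO2) = 12.009 × 1/2 = 6.0047 mol.
Mass of CO2 = 6.0047 mol × 44.01 g/mol = 264.27 g.
Actual mass collected = 264.27 g × 0.723 = 191.07 g.

191.1 g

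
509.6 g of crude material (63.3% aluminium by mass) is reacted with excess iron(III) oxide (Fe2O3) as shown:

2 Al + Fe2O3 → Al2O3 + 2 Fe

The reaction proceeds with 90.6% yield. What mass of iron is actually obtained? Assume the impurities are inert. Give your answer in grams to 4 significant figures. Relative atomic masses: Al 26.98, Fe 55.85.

605.0 g

Pure Al available = 509.6 g × 0.633 = 322.58 g.
M(Al) = 26.98 g/mol.
M(Fe) = 55.85 g/mol.
n(Al) = 322.58 g / 26.98 g/mol = 11.956 mol.
From the equation the Al:Fe mole ratio is 2:2, so n(Fe) = 11.956 × 2/2 = 11.956 mol.
Mass of Fe = 11.956 mol × 55.85 g/mol = 667.75 g.
Actual mass collected = 667.75 g × 0.906 = 604.98 g.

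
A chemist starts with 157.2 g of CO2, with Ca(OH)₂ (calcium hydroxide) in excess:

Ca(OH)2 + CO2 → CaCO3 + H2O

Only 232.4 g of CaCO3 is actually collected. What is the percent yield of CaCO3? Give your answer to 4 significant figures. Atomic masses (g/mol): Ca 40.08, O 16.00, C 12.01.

M(CO2) = 12.01 + 2(16.00) = 44.01 g/mol.
M(CaCO3) = 40.08 + 12.01 + 3(16.00) = 100.09 g/mol.
n(CO2) = 157.20 g / 44.01 g/mol = 3.5719 mol.
From the equation the CO2:CaCO3 mole ratio is 1:1, so n(CaCO3) = 3.5719 × 1/1 = 3.5719 mol.
Mass of CaCO3 = 3.5719 mol × 100.09 g/mol = 357.51 g.
This is the theoretical yield. Percent yield = 232.4 g / 357.51 g × 100% = 65.005%.

65.00 %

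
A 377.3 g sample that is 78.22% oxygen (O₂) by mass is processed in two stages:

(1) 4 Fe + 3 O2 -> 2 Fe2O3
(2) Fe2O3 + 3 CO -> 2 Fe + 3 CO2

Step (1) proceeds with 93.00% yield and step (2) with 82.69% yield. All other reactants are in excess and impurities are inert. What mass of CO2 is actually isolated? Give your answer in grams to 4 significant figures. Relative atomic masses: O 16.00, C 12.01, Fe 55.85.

Pure O2 = 377.3 × 0.7822 = 295.12 g.
M(O2) = 2(16.00) = 32.00 g/mol.
M(CO2) = 12.01 + 2(16.00) = 44.01 g/mol.
n(O2) = 295.12 / 32.00 = 9.2226 mol.
Step 1 (O2:Fe2O3 = 3:2): theoretical n(Fe2O3) = 6.1484 mol; at 93.00% yield, n(Fe2O3) = 5.7180 mol.
Step 2 (Fe2O3:CO2 = 1:3): theoretical n(CO2) = 17.154 mol, so theoretical mass = 17.154 × 44.01 = 754.95 g.
At 82.69% yield, actual mass of CO2 = 754.95 × 0.8269 = 624.27 g.

624.3 g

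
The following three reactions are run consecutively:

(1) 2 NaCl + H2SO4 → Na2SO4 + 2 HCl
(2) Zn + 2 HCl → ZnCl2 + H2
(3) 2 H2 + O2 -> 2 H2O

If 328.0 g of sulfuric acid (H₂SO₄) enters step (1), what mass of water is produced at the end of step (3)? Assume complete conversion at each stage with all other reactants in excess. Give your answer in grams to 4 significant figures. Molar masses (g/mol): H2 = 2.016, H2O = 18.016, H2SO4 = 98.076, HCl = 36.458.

60.25 g

n(H2SO4) = 328.0 / 98.076 = 3.3443 mol.
Reaction (1): H2SO4→HCl ratio 1:2 ⇒ n(HCl) = 6.6887 mol.
Reaction (2): HCl→H2 ratio 2:1 ⇒ n(H2) = 3.3443 mol.
Reaction (3): H2→H2O ratio 2:2 ⇒ n(H2O) = 3.3443 mol.
Mass of H2O = 3.3443 × 18.016 = 60.252 g.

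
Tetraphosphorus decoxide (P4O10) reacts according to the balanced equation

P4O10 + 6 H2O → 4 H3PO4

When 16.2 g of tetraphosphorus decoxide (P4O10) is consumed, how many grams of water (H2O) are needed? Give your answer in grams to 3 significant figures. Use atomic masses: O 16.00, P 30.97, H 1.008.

6.17 g

M(P4O10) = 4(30.97) + 10(16.00) = 283.88 g/mol.
M(H2O) = 2(1.008) + 16.00 = 18.016 g/mol.
n(P4O10) = 16.20 g / 283.88 g/mol = 0.05707 mol.
From the equation the P4O10:H2O mole ratio is 1:6, so n(H2O) = 0.05707 × 6/1 = 0.3424 mol.
Mass of H2O = 0.3424 mol × 18.016 g/mol = 6.169 g.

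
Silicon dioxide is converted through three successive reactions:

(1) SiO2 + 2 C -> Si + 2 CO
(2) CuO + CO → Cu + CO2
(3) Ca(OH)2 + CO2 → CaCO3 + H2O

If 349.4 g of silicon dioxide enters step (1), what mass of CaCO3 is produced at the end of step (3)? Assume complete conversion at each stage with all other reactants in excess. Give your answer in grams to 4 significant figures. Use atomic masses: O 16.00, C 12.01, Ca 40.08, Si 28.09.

M(SiO2) = 28.09 + 2(16.00) = 60.09 g/mol.
M(CaCO3) = 40.08 + 12.01 + 3(16.00) = 100.09 g/mol.
n(SiO2) = 349.4 / 60.09 = 5.8146 mol.
Reaction (1): SiO2→CO ratio 1:2 ⇒ n(CO) = 11.629 mol.
Reaction (2): CO→CO2 ratio 1:1 ⇒ n(CO2) = 11.629 mol.
Reaction (3): CO2→CaCO3 ratio 1:1 ⇒ n(CaCO3) = 11.629 mol.
Mass of CaCO3 = 11.629 × 100.09 = 1164.0 g.

1164 g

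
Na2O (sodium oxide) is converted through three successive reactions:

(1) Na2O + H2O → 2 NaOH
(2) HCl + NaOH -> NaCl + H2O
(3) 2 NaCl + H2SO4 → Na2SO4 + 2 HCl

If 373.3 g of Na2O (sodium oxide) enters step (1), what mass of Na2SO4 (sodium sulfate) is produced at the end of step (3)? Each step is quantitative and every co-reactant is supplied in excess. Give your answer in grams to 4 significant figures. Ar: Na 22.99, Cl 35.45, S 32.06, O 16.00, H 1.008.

855.5 g

M(Na2O) = 2(22.99) + 16.00 = 61.98 g/mol.
M(Na2SO4) = 2(22.99) + 32.06 + 4(16.00) = 142.04 g/mol.
n(Na2O) = 373.3 / 61.98 = 6.0229 mol.
Reaction (1): Na2O→NaOH ratio 1:2 ⇒ n(NaOH) = 12.046 mol.
Reaction (2): NaOH→NaCl ratio 1:1 ⇒ n(NaCl) = 12.046 mol.
Reaction (3): NaCl→Na2SO4 ratio 2:1 ⇒ n(Na2SO4) = 6.0229 mol.
Mass of Na2SO4 = 6.0229 × 142.04 = 855.49 g.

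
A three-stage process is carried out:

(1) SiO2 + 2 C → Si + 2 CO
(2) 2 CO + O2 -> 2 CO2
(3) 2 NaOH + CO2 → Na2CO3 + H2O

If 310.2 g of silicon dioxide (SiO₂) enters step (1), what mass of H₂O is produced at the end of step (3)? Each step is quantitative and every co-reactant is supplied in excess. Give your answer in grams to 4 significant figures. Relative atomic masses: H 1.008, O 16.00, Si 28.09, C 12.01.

M(SiO2) = 28.09 + 2(16.00) = 60.09 g/mol.
M(H2O) = 2(1.008) + 16.00 = 18.016 g/mol.
n(SiO2) = 310.2 / 60.09 = 5.1623 mol.
Reaction (1): SiO2→CO ratio 1:2 ⇒ n(CO) = 10.325 mol.
Reaction (2): CO→CO2 ratio 2:2 ⇒ n(CO2) = 10.325 mol.
Reaction (3): CO2→H2O ratio 1:1 ⇒ n(H2O) = 10.325 mol.
Mass of H2O = 10.325 × 18.016 = 186.01 g.

186.0 g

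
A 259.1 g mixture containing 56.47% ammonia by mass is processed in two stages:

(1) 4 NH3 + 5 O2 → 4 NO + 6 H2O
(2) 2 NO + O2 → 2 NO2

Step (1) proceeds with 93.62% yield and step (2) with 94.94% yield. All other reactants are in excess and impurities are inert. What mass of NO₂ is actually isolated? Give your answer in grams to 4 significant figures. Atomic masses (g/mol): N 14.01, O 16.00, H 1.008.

Pure NH3 = 259.1 × 0.5647 = 146.31 g.
M(NH3) = 14.01 + 3(1.008) = 17.034 g/mol.
M(NO2) = 14.01 + 2(16.00) = 46.01 g/mol.
n(NH3) = 146.31 / 17.034 = 8.5895 mol.
Step 1 (NH3:NO = 4:4): theoretical n(NO) = 8.5895 mol; at 93.62% yield, n(NO) = 8.0415 mol.
Step 2 (NO:NO2 = 2:2): theoretical n(NO2) = 8.0415 mol, so theoretical mass = 8.0415 × 46.01 = 369.99 g.
At 94.94% yield, actual mass of NO2 = 369.99 × 0.9494 = 351.27 g.

351.3 g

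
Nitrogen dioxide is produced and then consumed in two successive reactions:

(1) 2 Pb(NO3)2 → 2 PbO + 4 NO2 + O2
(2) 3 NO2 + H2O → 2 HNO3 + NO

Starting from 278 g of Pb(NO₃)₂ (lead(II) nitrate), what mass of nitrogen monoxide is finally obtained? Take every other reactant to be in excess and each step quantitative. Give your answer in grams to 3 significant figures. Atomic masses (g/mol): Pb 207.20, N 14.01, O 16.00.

M(Pb(NO3)2) = 207.20 + 2(14.01) + 6(16.00) = 331.22 g/mol.
M(NO) = 14.01 + 16.00 = 30.01 g/mol.
n(Pb(NO3)2) = 278.0 / 331.22 = 0.8393 mol.
Step 1 gives a 2:4 ratio of Pb(NO3)2 to NO2, so n(NO2) = 1.679 mol.
In step 2 the NO2:NO ratio is 3:1, so n(NO) = 0.5595 mol.
Mass of NO = 0.5595 × 30.01 = 16.79 g.

16.8 g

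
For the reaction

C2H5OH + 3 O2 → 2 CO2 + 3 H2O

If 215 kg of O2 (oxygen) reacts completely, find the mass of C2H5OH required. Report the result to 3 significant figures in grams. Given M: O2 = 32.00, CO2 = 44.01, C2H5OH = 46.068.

103000 g

Convert: 215 kg = 215000 g.
n(O2) = 215000 g / 32.00 g/mol = 6719 mol.
From the equation the O2:C2H5OH mole ratio is 3:1, so n(C2H5OH) = 6719 × 1/3 = 2240 mol.
Mass of C2H5OH = 2240 mol × 46.068 g/mol = 103200 g.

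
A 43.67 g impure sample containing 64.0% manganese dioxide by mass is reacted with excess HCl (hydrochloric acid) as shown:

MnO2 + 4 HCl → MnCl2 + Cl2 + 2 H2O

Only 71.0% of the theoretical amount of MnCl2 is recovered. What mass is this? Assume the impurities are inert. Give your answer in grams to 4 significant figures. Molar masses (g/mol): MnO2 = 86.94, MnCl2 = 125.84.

Pure MnO2 available = 43.67 g × 0.640 = 27.949 g.
n(MnO2) = 27.949 g / 86.94 g/mol = 0.32147 mol.
From the equation the MnO2:MnCl2 mole ratio is 1:1, so n(MnCl2) = 0.32147 × 1/1 = 0.32147 mol.
Mass of MnCl2 = 0.32147 mol × 125.84 g/mol = 40.454 g.
Actual mass collected = 40.454 g × 0.710 = 28.722 g.

28.72 g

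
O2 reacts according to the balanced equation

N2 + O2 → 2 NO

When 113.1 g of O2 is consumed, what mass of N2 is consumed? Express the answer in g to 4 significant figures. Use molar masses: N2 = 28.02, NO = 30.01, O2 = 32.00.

n(O2) = 113.10 g / 32.00 g/mol = 3.5344 mol.
From the equation the O2:N2 mole ratio is 1:1, so n(N2) = 3.5344 × 1/1 = 3.5344 mol.
Mass of N2 = 3.5344 mol × 28.02 g/mol = 99.033 g.

99.03 g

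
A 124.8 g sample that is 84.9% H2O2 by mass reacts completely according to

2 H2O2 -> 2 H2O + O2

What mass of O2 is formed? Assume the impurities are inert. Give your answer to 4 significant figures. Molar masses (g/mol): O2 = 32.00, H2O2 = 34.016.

Mass of pure H2O2 = 124.8 g × 0.849 = 105.96 g.
n(H2O2) = 105.96 g / 34.016 g/mol = 3.1149 mol.
From the equation the H2O2:O2 mole ratio is 2:1, so n(O2) = 3.1149 × 1/2 = 1.5574 mol.
Mass of O2 = 1.5574 mol × 32.00 g/mol = 49.838 g.

49.84 g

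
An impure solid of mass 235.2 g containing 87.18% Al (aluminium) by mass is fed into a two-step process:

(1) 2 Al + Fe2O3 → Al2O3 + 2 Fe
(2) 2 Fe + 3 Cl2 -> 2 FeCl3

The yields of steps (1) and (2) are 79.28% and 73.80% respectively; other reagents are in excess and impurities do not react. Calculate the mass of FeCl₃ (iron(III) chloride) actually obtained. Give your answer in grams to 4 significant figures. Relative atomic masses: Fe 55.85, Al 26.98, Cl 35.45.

721.2 g

Pure Al = 235.2 × 0.8718 = 205.05 g.
M(Al) = 26.98 g/mol.
M(FeCl3) = 55.85 + 3(35.45) = 162.20 g/mol.
n(Al) = 205.05 / 26.98 = 7.6000 mol.
Step 1 (Al:Fe = 2:2): theoretical n(Fe) = 7.6000 mol; at 79.28% yield, n(Fe) = 6.0253 mol.
Step 2 (Fe:FeCl3 = 2:2): theoretical n(FeCl3) = 6.0253 mol, so theoretical mass = 6.0253 × 162.20 = 977.30 g.
At 73.80% yield, actual mass of FeCl3 = 977.30 × 0.7380 = 721.25 g.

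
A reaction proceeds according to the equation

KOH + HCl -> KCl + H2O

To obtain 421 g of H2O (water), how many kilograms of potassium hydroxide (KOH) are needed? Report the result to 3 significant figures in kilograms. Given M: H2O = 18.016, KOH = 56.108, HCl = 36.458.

1.31 kg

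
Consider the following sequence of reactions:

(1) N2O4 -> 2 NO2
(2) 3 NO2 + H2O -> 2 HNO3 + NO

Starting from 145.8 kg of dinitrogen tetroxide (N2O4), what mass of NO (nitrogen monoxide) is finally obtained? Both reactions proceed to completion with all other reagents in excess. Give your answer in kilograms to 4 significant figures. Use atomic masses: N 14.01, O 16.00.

M(N2O4) = 2(14.01) + 4(16.00) = 92.02 g/mol.
M(NO) = 14.01 + 16.00 = 30.01 g/mol.
145.8 kg = 145800 g.
n(N2O4) = 145800 / 92.02 = 1584.4 mol.
Step 1 gives a 1:2 ratio of N2O4 to NO2, so n(NO2) = 3168.9 mol.
In step 2 the NO2:NO ratio is 3:1, so n(NO) = 1056.3 mol.
Mass of NO = 1056.3 × 30.01 = 31699 g = 31.70 kg.

31.70 kg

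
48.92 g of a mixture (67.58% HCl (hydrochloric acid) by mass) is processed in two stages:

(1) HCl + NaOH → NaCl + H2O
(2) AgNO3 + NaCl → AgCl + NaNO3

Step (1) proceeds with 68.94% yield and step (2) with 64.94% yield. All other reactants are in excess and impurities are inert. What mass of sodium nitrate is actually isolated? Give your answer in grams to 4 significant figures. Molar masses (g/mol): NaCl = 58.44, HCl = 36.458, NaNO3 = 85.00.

Pure HCl = 48.92 × 0.6758 = 33.060 g.
n(HCl) = 33.060 / 36.458 = 0.90680 mol.
Step 1 (HCl:NaCl = 1:1): theoretical n(NaCl) = 0.90680 mol; at 68.94% yield, n(NaCl) = 0.62515 mol.
Step 2 (NaCl:NaNO3 = 1:1): theoretical n(NaNO3) = 0.62515 mol, so theoretical mass = 0.62515 × 85.00 = 53.138 g.
At 64.94% yield, actual mass of NaNO3 = 53.138 × 0.6494 = 34.508 g.

34.51 g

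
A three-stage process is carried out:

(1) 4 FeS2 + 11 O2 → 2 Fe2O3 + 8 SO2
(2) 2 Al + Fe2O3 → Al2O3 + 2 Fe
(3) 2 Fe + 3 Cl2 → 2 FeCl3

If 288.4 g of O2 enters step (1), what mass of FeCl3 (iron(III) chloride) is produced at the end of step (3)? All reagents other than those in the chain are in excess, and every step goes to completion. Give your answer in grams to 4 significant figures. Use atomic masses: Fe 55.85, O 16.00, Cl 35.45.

531.6 g

M(O2) = 2(16.00) = 32.00 g/mol.
M(FeCl3) = 55.85 + 3(35.45) = 162.20 g/mol.
n(O2) = 288.4 / 32.00 = 9.0125 mol.
Reaction (1): O2→Fe2O3 ratio 11:2 ⇒ n(Fe2O3) = 1.6386 mol.
Reaction (2): Fe2O3→Fe ratio 1:2 ⇒ n(Fe) = 3.2773 mol.
Reaction (3): Fe→FeCl3 ratio 2:2 ⇒ n(FeCl3) = 3.2773 mol.
Mass of FeCl3 = 3.2773 × 162.20 = 531.57 g.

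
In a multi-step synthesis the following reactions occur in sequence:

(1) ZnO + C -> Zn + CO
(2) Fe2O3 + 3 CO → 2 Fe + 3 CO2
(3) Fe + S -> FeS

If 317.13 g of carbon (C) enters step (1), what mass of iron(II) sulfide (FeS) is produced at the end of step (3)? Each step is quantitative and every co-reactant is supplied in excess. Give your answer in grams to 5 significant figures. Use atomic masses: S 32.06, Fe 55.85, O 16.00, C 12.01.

M(C) = 12.01 g/mol.
M(FeS) = 55.85 + 32.06 = 87.91 g/mol.
n(C) = 317.13 / 12.01 = 26.4055 mol.
Reaction (1): C→CO ratio 1:1 ⇒ n(CO) = 26.4055 mol.
Reaction (2): CO→Fe ratio 3:2 ⇒ n(Fe) = 17.6037 mol.
Reaction (3): Fe→FeS ratio 1:1 ⇒ n(FeS) = 17.6037 mol.
Mass of FeS = 17.6037 × 87.91 = 1547.54 g.

1547.5 g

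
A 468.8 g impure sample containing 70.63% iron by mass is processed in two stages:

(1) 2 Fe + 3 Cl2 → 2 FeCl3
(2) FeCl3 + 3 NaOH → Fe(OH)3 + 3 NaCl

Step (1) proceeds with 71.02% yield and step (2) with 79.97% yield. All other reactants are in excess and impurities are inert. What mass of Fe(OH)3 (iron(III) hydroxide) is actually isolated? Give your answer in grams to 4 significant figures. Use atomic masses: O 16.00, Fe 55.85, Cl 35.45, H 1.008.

359.9 g

Pure Fe = 468.8 × 0.7063 = 331.11 g.
M(Fe) = 55.85 g/mol.
M(Fe(OH)3) = 55.85 + 3(16.00) + 3(1.008) = 106.874 g/mol.
n(Fe) = 331.11 / 55.85 = 5.9286 mol.
Step 1 (Fe:FeCl3 = 2:2): theoretical n(FeCl3) = 5.9286 mol; at 71.02% yield, n(FeCl3) = 4.2105 mol.
Step 2 (FeCl3:Fe(OH)3 = 1:1): theoretical n(Fe(OH)3) = 4.2105 mol, so theoretical mass = 4.2105 × 106.874 = 449.99 g.
At 79.97% yield, actual mass of Fe(OH)3 = 449.99 × 0.7997 = 359.86 g.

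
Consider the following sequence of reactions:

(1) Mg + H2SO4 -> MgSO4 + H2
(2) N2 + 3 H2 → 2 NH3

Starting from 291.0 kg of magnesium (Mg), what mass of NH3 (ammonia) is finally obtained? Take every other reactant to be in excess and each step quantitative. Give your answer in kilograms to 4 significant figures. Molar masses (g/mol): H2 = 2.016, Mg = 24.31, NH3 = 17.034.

135.9 kg

291.0 kg = 291000 g.
n(Mg) = 291000 / 24.31 = 11970 mol.
Step 1 gives a 1:1 ratio of Mg to H2, so n(H2) = 11970 mol.
In step 2 the H2:NH3 ratio is 3:2, so n(NH3) = 7980.3 mol.
Mass of NH3 = 7980.3 × 17.034 = 135940 g = 135.9 kg.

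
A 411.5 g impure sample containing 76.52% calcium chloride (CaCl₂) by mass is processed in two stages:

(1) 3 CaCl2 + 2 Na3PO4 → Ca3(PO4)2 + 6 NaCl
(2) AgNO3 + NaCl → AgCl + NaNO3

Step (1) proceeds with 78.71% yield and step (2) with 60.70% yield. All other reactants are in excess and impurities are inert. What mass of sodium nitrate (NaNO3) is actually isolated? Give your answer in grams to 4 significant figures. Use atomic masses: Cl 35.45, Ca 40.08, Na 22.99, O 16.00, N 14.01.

Pure CaCl2 = 411.5 × 0.7652 = 314.88 g.
M(CaCl2) = 40.08 + 2(35.45) = 110.98 g/mol.
M(NaNO3) = 22.99 + 14.01 + 3(16.00) = 85.00 g/mol.
n(CaCl2) = 314.88 / 110.98 = 2.8373 mol.
Step 1 (CaCl2:NaCl = 3:6): theoretical n(NaCl) = 5.6745 mol; at 78.71% yield, n(NaCl) = 4.4664 mol.
Step 2 (NaCl:NaNO3 = 1:1): theoretical n(NaNO3) = 4.4664 mol, so theoretical mass = 4.4664 × 85.00 = 379.65 g.
At 60.70% yield, actual mass of NaNO3 = 379.65 × 0.6070 = 230.45 g.

230.4 g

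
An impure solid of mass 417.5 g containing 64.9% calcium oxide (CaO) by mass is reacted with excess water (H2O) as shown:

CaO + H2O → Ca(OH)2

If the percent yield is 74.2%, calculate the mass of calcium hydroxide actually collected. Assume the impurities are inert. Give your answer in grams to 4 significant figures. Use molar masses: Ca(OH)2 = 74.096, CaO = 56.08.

265.6 g

Pure CaO available = 417.5 g × 0.649 = 270.96 g.
n(CaO) = 270.96 g / 56.08 g/mol = 4.8316 mol.
From the equation the CaO:Ca(OH)2 mole ratio is 1:1, so n(Ca(OH)2) = 4.8316 × 1/1 = 4.8316 mol.
Mass of Ca(OH)2 = 4.8316 mol × 74.096 g/mol = 358.00 g.
Actual mass collected = 358.00 g × 0.742 = 265.64 g.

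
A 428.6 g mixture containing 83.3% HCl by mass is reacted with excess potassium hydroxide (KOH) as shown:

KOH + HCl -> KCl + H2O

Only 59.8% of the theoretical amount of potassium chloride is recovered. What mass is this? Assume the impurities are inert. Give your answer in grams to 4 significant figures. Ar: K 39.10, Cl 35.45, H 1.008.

Pure HCl available = 428.6 g × 0.833 = 357.02 g.
M(HCl) = 1.008 + 35.45 = 36.458 g/mol.
M(KCl) = 39.10 + 35.45 = 74.55 g/mol.
n(HCl) = 357.02 g / 36.458 g/mol = 9.7927 mol.
From the equation the HCl:KCl mole ratio is 1:1, so n(KCl) = 9.7927 × 1/1 = 9.7927 mol.
Mass of KCl = 9.7927 mol × 74.55 g/mol = 730.05 g.
Actual mass collected = 730.05 g × 0.598 = 436.57 g.

436.6 g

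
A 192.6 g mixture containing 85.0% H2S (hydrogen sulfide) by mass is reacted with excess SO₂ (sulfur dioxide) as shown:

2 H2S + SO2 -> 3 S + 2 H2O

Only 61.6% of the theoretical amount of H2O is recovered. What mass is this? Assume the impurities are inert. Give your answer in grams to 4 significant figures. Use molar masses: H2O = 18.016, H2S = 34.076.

53.32 g

Pure H2S available = 192.6 g × 0.850 = 163.71 g.
n(H2S) = 163.71 g / 34.076 g/mol = 4.8043 mol.
From the equation the H2S:H2O mole ratio is 2:2, so n(H2O) = 4.8043 × 2/2 = 4.8043 mol.
Mass of H2O = 4.8043 mol × 18.016 g/mol = 86.554 g.
Actual mass collected = 86.554 g × 0.616 = 53.317 g.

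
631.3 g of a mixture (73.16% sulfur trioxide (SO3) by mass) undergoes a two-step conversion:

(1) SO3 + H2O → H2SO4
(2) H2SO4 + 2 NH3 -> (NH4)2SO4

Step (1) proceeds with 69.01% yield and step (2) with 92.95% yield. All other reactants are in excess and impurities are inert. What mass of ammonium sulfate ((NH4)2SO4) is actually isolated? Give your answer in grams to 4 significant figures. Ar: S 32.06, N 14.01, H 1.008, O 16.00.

489.0 g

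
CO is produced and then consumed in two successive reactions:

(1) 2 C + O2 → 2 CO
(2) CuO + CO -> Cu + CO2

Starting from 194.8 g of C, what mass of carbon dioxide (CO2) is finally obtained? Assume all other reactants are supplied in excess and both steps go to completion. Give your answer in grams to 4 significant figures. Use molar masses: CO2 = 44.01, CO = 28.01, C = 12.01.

713.8 g

n(C) = 194.80 / 12.01 = 16.220 mol.
Step 1 gives a 2:2 ratio of C to CO, so n(CO) = 16.220 mol.
In step 2 the CO:CO2 ratio is 1:1, so n(CO2) = 16.220 mol.
Mass of CO2 = 16.220 × 44.01 = 713.83 g.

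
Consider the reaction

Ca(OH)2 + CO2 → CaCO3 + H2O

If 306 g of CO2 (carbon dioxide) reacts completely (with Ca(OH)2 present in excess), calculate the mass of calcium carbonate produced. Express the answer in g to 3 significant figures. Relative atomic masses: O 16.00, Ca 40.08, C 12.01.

M(CO2) = 12.01 + 2(16.00) = 44.01 g/mol.
M(CaCO3) = 40.08 + 12.01 + 3(16.00) = 100.09 g/mol.
n(CO2) = 306.0 g / 44.01 g/mol = 6.953 mol.
From the equation the CO2:CaCO3 mole ratio is 1:1, so n(CaCO3) = 6.953 × 1/1 = 6.953 mol.
Mass of CaCO3 = 6.953 mol × 100.09 g/mol = 695.9 g.

696 g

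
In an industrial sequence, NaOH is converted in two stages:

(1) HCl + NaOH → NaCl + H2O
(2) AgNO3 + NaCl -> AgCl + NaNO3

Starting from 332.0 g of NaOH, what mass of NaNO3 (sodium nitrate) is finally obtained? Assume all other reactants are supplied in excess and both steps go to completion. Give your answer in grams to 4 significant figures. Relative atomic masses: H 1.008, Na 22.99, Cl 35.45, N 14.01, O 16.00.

705.5 g

M(NaOH) = 22.99 + 16.00 + 1.008 = 39.998 g/mol.
M(NaNO3) = 22.99 + 14.01 + 3(16.00) = 85.00 g/mol.
n(NaOH) = 332.00 / 39.998 = 8.3004 mol.
Step 1 gives a 1:1 ratio of NaOH to NaCl, so n(NaCl) = 8.3004 mol.
In step 2 the NaCl:NaNO3 ratio is 1:1, so n(NaNO3) = 8.3004 mol.
Mass of NaNO3 = 8.3004 × 85.00 = 705.54 g.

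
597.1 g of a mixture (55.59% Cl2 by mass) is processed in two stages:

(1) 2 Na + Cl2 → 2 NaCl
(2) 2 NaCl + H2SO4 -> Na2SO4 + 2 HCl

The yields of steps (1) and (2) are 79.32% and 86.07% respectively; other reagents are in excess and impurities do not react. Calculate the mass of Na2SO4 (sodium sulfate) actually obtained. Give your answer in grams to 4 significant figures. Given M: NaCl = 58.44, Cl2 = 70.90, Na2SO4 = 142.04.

Pure Cl2 = 597.1 × 0.5559 = 331.93 g.
n(Cl2) = 331.93 / 70.90 = 4.6816 mol.
Step 1 (Cl2:NaCl = 1:2): theoretical n(NaCl) = 9.3633 mol; at 79.32% yield, n(NaCl) = 7.4269 mol.
Step 2 (NaCl:Na2SO4 = 2:1): theoretical n(Na2SO4) = 3.7135 mol, so theoretical mass = 3.7135 × 142.04 = 527.46 g.
At 86.07% yield, actual mass of Na2SO4 = 527.46 × 0.8607 = 453.99 g.

454.0 g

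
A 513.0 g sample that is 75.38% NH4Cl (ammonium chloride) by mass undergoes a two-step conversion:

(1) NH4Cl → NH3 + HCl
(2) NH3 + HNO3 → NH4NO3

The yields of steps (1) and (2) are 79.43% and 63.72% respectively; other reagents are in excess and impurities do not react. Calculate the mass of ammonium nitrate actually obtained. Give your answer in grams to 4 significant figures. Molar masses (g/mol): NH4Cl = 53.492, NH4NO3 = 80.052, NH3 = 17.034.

Pure NH4Cl = 513.0 × 0.7538 = 386.70 g.
n(NH4Cl) = 386.70 / 53.492 = 7.2291 mol.
Step 1 (NH4Cl:NH3 = 1:1): theoretical n(NH3) = 7.2291 mol; at 79.43% yield, n(NH3) = 5.7421 mol.
Step 2 (NH3:NH4NO3 = 1:1): theoretical n(NH4NO3) = 5.7421 mol, so theoretical mass = 5.7421 × 80.052 = 459.66 g.
At 63.72% yield, actual mass of NH4NO3 = 459.66 × 0.6372 = 292.90 g.

292.9 g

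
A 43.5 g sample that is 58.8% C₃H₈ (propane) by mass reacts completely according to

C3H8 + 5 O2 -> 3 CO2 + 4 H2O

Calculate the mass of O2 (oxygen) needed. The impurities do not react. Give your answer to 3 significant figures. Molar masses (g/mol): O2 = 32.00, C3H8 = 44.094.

Mass of pure C3H8 = 43.5 g × 0.588 = 25.58 g.
n(C3H8) = 25.58 g / 44.094 g/mol = 0.5801 mol.
From the equation the C3H8:O2 mole ratio is 1:5, so n(O2) = 0.5801 × 5/1 = 2.900 mol.
Mass of O2 = 2.900 mol × 32.00 g/mol = 92.81 g.

92.8 g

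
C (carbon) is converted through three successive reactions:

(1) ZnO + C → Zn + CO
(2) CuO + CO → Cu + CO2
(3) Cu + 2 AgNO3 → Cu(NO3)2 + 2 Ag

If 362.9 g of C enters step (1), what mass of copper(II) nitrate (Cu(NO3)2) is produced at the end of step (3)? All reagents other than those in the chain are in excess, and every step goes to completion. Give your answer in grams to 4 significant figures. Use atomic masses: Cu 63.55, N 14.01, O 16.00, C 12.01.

M(C) = 12.01 g/mol.
M(Cu(NO3)2) = 63.55 + 2(14.01) + 6(16.00) = 187.57 g/mol.
n(C) = 362.9 / 12.01 = 30.216 mol.
Reaction (1): C→CO ratio 1:1 ⇒ n(CO) = 30.216 mol.
Reaction (2): CO→Cu ratio 1:1 ⇒ n(Cu) = 30.216 mol.
Reaction (3): Cu→Cu(NO3)2 ratio 1:1 ⇒ n(Cu(NO3)2) = 30.216 mol.
Mass of Cu(NO3)2 = 30.216 × 187.57 = 5667.7 g.

5668 g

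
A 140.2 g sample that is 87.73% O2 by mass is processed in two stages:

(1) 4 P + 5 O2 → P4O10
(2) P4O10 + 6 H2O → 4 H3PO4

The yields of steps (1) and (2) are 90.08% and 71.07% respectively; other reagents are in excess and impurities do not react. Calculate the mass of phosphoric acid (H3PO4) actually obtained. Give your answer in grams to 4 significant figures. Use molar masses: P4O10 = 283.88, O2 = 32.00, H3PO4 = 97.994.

192.9 g

Pure O2 = 140.2 × 0.8773 = 123.00 g.
n(O2) = 123.00 / 32.00 = 3.8437 mol.
Step 1 (O2:P4O10 = 5:1): theoretical n(P4O10) = 0.76873 mol; at 90.08% yield, n(P4O10) = 0.69248 mol.
Step 2 (P4O10:H3PO4 = 1:4): theoretical n(H3PO4) = 2.7699 mol, so theoretical mass = 2.7699 × 97.994 = 271.43 g.
At 71.07% yield, actual mass of H3PO4 = 271.43 × 0.7107 = 192.91 g.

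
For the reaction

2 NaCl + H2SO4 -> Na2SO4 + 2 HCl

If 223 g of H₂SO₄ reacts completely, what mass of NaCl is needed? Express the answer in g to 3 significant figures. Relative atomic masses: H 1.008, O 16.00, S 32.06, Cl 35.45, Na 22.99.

M(H2SO4) = 2(1.008) + 32.06 + 4(16.00) = 98.076 g/mol.
M(NaCl) = 22.99 + 35.45 = 58.44 g/mol.
n(H2SO4) = 223.0 g / 98.076 g/mol = 2.274 mol.
From the equation the H2SO4:NaCl mole ratio is 1:2, so n(NaCl) = 2.274 × 2/1 = 4.547 mol.
Mass of NaCl = 4.547 mol × 58.44 g/mol = 265.8 g.

266 g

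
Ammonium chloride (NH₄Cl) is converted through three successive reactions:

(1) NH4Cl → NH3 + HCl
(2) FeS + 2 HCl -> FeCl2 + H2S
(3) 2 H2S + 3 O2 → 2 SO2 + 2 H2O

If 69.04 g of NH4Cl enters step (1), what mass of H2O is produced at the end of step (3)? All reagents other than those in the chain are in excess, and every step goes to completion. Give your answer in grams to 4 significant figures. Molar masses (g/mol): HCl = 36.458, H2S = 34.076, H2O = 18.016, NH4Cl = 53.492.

11.63 g

n(NH4Cl) = 69.04 / 53.492 = 1.2907 mol.
Reaction (1): NH4Cl→HCl ratio 1:1 ⇒ n(HCl) = 1.2907 mol.
Reaction (2): HCl→H2S ratio 2:1 ⇒ n(H2S) = 0.64533 mol.
Reaction (3): H2S→H2O ratio 2:2 ⇒ n(H2O) = 0.64533 mol.
Mass of H2O = 0.64533 × 18.016 = 11.626 g.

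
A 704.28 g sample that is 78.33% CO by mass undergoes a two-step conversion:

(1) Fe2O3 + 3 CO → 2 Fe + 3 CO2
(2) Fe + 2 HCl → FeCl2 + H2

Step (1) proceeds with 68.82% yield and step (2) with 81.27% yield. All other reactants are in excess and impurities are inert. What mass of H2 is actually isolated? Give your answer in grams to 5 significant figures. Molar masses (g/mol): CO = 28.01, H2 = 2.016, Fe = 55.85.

14.805 g

Pure CO = 704.28 × 0.7833 = 551.663 g.
n(CO) = 551.663 / 28.01 = 19.6952 mol.
Step 1 (CO:Fe = 3:2): theoretical n(Fe) = 13.1301 mol; at 68.82% yield, n(Fe) = 9.03616 mol.
Step 2 (Fe:H2 = 1:1): theoretical n(H2) = 9.03616 mol, so theoretical mass = 9.03616 × 2.016 = 18.2169 g.
At 81.27% yield, actual mass of H2 = 18.2169 × 0.8127 = 14.8049 g.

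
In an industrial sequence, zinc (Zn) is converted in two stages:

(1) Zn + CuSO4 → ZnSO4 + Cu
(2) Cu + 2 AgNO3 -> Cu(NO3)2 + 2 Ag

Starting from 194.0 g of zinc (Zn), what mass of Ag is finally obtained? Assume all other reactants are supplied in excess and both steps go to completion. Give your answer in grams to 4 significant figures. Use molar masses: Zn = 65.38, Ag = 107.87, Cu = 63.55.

640.2 g

n(Zn) = 194.00 / 65.38 = 2.9673 mol.
Step 1 gives a 1:1 ratio of Zn to Cu, so n(Cu) = 2.9673 mol.
In step 2 the Cu:Ag ratio is 1:2, so n(Ag) = 5.9345 mol.
Mass of Ag = 5.9345 × 107.87 = 640.16 g.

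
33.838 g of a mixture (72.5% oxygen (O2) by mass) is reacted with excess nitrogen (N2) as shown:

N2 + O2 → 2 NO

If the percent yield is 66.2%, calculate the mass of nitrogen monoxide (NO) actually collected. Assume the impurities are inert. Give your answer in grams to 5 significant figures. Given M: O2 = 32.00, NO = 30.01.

Pure O2 available = 33.838 g × 0.725 = 24.5326 g.
n(O2) = 24.5326 g / 32.00 g/mol = 0.766642 mol.
From the equation the O2:NO mole ratio is 1:2, so n(NO) = 0.766642 × 2/1 = 1.53328 mol.
Mass of NO = 1.53328 mol × 30.01 g/mol = 46.0139 g.
Actual mass collected = 46.0139 g × 0.662 = 30.4612 g.

30.461 g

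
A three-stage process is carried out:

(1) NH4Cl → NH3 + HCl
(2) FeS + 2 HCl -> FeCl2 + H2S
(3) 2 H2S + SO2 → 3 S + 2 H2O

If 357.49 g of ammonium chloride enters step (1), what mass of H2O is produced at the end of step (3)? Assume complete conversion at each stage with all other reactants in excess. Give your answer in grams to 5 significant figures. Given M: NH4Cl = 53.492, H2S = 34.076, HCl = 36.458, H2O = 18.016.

n(NH4Cl) = 357.49 / 53.492 = 6.68306 mol.
Reaction (1): NH4Cl→HCl ratio 1:1 ⇒ n(HCl) = 6.68306 mol.
Reaction (2): HCl→H2S ratio 2:1 ⇒ n(H2S) = 3.34153 mol.
Reaction (3): H2S→H2O ratio 2:2 ⇒ n(H2O) = 3.34153 mol.
Mass of H2O = 3.34153 × 18.016 = 60.2010 g.

60.201 g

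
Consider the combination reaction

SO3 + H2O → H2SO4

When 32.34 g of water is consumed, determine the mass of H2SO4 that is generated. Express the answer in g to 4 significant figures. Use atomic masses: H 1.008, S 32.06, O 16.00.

176.1 g

M(H2O) = 2(1.008) + 16.00 = 18.016 g/mol.
M(H2SO4) = 2(1.008) + 32.06 + 4(16.00) = 98.076 g/mol.
n(H2O) = 32.340 g / 18.016 g/mol = 1.7951 mol.
From the equation the H2O:H2SO4 mole ratio is 1:1, so n(H2SO4) = 1.7951 × 1/1 = 1.7951 mol.
Mass of H2SO4 = 1.7951 mol × 98.076 g/mol = 176.05 g.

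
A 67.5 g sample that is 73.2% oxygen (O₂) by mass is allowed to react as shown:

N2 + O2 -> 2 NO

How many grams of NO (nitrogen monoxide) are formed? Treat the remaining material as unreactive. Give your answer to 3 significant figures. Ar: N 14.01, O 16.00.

Mass of pure O2 = 67.5 g × 0.732 = 49.41 g.
M(O2) = 2(16.00) = 32.00 g/mol.
M(NO) = 14.01 + 16.00 = 30.01 g/mol.
n(O2) = 49.41 g / 32.00 g/mol = 1.544 mol.
From the equation the O2:NO mole ratio is 1:2, so n(NO) = 1.544 × 2/1 = 3.088 mol.
Mass of NO = 3.088 mol × 30.01 g/mol = 92.67 g.

92.7 g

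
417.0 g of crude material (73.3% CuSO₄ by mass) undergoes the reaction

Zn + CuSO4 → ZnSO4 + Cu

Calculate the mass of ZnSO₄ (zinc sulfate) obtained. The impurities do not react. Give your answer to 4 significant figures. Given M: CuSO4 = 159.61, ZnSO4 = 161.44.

Mass of pure CuSO4 = 417.0 g × 0.733 = 305.66 g.
n(CuSO4) = 305.66 g / 159.61 g/mol = 1.9150 mol.
From the equation the CuSO4:ZnSO4 mole ratio is 1:1, so n(ZnSO4) = 1.9150 × 1/1 = 1.9150 mol.
Mass of ZnSO4 = 1.9150 mol × 161.44 g/mol = 309.17 g.

309.2 g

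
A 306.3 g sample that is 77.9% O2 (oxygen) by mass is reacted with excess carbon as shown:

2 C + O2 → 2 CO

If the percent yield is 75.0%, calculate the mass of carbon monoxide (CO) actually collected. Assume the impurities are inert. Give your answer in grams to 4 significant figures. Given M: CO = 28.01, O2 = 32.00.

Pure O2 available = 306.3 g × 0.779 = 238.61 g.
n(O2) = 238.61 g / 32.00 g/mol = 7.4565 mol.
From the equation the O2:CO mole ratio is 1:2, so n(CO) = 7.4565 × 2/1 = 14.913 mol.
Mass of CO = 14.913 mol × 28.01 g/mol = 417.71 g.
Actual mass collected = 417.71 g × 0.750 = 313.28 g.

313.3 g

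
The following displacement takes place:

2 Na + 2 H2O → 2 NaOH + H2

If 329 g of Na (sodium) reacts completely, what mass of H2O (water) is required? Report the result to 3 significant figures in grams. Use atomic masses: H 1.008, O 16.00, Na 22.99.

258 g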